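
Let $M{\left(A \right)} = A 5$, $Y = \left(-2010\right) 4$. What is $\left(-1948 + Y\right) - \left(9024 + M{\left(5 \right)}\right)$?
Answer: $-19037$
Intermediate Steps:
$Y = -8040$
$M{\left(A \right)} = 5 A$
$\left(-1948 + Y\right) - \left(9024 + M{\left(5 \right)}\right) = \left(-1948 - 8040\right) - \left(9024 + 5 \cdot 5\right) = -9988 - 9049 = -19037$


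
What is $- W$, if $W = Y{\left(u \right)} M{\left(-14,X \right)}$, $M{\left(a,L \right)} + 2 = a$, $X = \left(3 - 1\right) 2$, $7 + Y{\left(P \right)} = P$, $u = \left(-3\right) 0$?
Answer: $-112$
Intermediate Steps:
$u = 0$
$Y{\left(P \right)} = -7 + P$
$X = 4$ ($X = 2 \cdot 2 = 4$)
$M{\left(a,L \right)} = -2 + a$
$W = 112$ ($W = \left(-7 + 0\right) \left(-2 - 14\right) = \left(-7\right) \left(-16\right) = 112$)
$- W = \left(-1\right) 112 = -112$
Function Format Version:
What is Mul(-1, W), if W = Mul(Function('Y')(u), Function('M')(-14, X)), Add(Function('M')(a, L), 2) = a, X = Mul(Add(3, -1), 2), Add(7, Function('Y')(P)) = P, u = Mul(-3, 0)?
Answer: -112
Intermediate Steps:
u = 0
Function('Y')(P) = Add(-7, P)
X = 4 (X = Mul(2, 2) = 4)
Function('M')(a, L) = Add(-2, a)
W = 112 (W = Mul(Add(-7, 0), Add(-2, -14)) = Mul(-7, -16) = 112)
Mul(-1, W) = Mul(-1, 112) = -112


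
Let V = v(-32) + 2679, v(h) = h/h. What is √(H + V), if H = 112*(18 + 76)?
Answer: 2*√3302 ≈ 114.93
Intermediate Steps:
v(h) = 1
H = 10528 (H = 112*94 = 10528)
V = 2680 (V = 1 + 2679 = 2680)
√(H + V) = √(10528 + 2680) = √13208 = 2*√3302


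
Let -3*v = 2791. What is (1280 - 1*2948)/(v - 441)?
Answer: 2502/2057 ≈ 1.2163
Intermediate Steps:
v = -2791/3 (v = -⅓*2791 = -2791/3 ≈ -930.33)
(1280 - 1*2948)/(v - 441) = (1280 - 1*2948)/(-2791/3 - 441) = (1280 - 2948)/(-4114/3) = -1668*(-3/4114) = 2502/2057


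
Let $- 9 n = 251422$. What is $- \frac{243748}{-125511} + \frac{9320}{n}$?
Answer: $\frac{25377873488}{15778113321} \approx 1.6084$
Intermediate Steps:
$n = - \frac{251422}{9}$ ($n = \left(- \frac{1}{9}\right) 251422 = - \frac{251422}{9} \approx -27936.0$)
$- \frac{243748}{-125511} + \frac{9320}{n} = - \frac{243748}{-125511} + \frac{9320}{- \frac{251422}{9}} = \left(-243748\right) \left(- \frac{1}{125511}\right) + 9320 \left(- \frac{9}{251422}\right) = \frac{243748}{125511} - \frac{41940}{125711} = \frac{25377873488}{15778113321}$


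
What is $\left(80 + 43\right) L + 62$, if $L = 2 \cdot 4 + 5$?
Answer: $1661$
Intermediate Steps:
$L = 13$ ($L = 8 + 5 = 13$)
$\left(80 + 43\right) L + 62 = \left(80 + 43\right) 13 + 62 = 123 \cdot 13 + 62 = 1599 + 62 = 1661$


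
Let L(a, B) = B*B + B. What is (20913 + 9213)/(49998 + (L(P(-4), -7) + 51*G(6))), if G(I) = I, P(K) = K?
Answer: 5021/8391 ≈ 0.59838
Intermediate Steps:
L(a, B) = B + B² (L(a, B) = B² + B = B + B²)
(20913 + 9213)/(49998 + (L(P(-4), -7) + 51*G(6))) = (20913 + 9213)/(49998 + (-7*(1 - 7) + 51*6)) = 30126/(49998 + (-7*(-6) + 306)) = 30126/(49998 + (42 + 306)) = 30126/(49998 + 348) = 30126/50346 = 30126*(1/50346) = 5021/8391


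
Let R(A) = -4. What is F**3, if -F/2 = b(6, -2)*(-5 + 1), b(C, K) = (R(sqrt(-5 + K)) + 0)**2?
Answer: 2097152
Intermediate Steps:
b(C, K) = 16 (b(C, K) = (-4 + 0)**2 = (-4)**2 = 16)
F = 128 (F = -32*(-5 + 1) = -32*(-4) = -2*(-64) = 128)
F**3 = 128**3 = 2097152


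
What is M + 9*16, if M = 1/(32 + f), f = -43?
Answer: 1583/11 ≈ 143.91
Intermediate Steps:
M = -1/11 (M = 1/(32 - 43) = 1/(-11) = -1/11 ≈ -0.090909)
M + 9*16 = -1/11 + 9*16 = -1/11 + 144 = 1583/11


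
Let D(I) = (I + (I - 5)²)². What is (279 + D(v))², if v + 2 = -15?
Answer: 47684583424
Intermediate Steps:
v = -17 (v = -2 - 15 = -17)
D(I) = (I + (-5 + I)²)²
(279 + D(v))² = (279 + (-17 + (-5 - 17)²)²)² = (279 + (-17 + (-22)²)²)² = (279 + (-17 + 484)²)² = (279 + 467²)² = (279 + 218089)² = 218368² = 47684583424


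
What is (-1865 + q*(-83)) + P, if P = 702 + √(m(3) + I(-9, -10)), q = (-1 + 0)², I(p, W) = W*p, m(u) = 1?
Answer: -1246 + √91 ≈ -1236.5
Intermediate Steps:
q = 1 (q = (-1)² = 1)
P = 702 + √91 (P = 702 + √(1 - 10*(-9)) = 702 + √(1 + 90) = 702 + √91 ≈ 711.54)
(-1865 + q*(-83)) + P = (-1865 + 1*(-83)) + (702 + √91) = (-1865 - 83) + (702 + √91) = -1948 + (702 + √91) = -1246 + √91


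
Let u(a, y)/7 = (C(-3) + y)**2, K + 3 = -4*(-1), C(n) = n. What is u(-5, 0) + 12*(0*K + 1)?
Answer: 75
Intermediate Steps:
K = 1 (K = -3 - 4*(-1) = -3 + 4 = 1)
u(a, y) = 7*(-3 + y)**2
u(-5, 0) + 12*(0*K + 1) = 7*(-3 + 0)**2 + 12*(0*1 + 1) = 7*(-3)**2 + 12*(0 + 1) = 7*9 + 12*1 = 63 + 12 = 75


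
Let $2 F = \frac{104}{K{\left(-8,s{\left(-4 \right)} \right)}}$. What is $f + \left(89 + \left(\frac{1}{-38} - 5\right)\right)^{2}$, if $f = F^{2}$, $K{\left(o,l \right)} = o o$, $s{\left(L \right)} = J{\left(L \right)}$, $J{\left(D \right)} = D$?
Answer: $\frac{651739793}{92416} \approx 7052.2$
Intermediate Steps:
$s{\left(L \right)} = L$
$K{\left(o,l \right)} = o^{2}$
$F = \frac{13}{16}$ ($F = \frac{104 \frac{1}{\left(-8\right)^{2}}}{2} = \frac{104 \cdot \frac{1}{64}}{2} = \frac{1}{2} \cdot \frac{13}{8} = \frac{13}{16} \approx 0.8125$)
$f = \frac{169}{256}$ ($f = \left(\frac{13}{16}\right)^{2} = \frac{169}{256} \approx 0.66016$)
$f + \left(89 + \left(\frac{1}{-38} - 5\right)\right)^{2} = \frac{169}{256} + \left(89 + \left(\frac{1}{-38} - 5\right)\right)^{2} = \frac{169}{256} + \left(89 - \frac{191}{38}\right)^{2} = \frac{169}{256} + \left(\frac{3191}{38}\right)^{2} = \frac{169}{256} + \frac{10182481}{1444} = \frac{651739793}{92416}$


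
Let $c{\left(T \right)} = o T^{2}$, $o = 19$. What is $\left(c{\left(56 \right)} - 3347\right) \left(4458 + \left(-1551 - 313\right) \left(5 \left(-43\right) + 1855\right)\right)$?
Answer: $-171663554974$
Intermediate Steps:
$c{\left(T \right)} = 19 T^{2}$
$\left(c{\left(56 \right)} - 3347\right) \left(4458 + \left(-1551 - 313\right) \left(5 \left(-43\right) + 1855\right)\right) = \left(19 \cdot 56^{2} - 3347\right) \left(4458 + \left(-1551 - 313\right) \left(5 \left(-43\right) + 1855\right)\right) = \left(19 \cdot 3136 - 3347\right) \left(4458 - 1864 \left(-215 + 1855\right)\right) = \left(59584 - 3347\right) \left(4458 - 3056960\right) = 56237 \left(4458 - 3056960\right) = 56237 \left(-3052502\right) = -171663554974$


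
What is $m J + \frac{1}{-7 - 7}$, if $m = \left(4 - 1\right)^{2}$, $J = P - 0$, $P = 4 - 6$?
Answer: $- \frac{253}{14} \approx -18.071$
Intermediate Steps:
$P = -2$ ($P = 4 - 6 = -2$)
$J = -2$ ($J = -2 - 0 = -2 + 0 = -2$)
$m = 9$ ($m = 3^{2} = 9$)
$m J + \frac{1}{-7 - 7} = 9 \left(-2\right) + \frac{1}{-7 - 7} = -18 + \frac{1}{-14} = -18 - \frac{1}{14} = - \frac{253}{14}$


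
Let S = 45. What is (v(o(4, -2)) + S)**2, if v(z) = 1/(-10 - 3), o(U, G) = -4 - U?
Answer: 341056/169 ≈ 2018.1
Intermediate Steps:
v(z) = -1/13 (v(z) = 1/(-13) = -1/13)
(v(o(4, -2)) + S)**2 = (-1/13 + 45)**2 = (584/13)**2 = 341056/169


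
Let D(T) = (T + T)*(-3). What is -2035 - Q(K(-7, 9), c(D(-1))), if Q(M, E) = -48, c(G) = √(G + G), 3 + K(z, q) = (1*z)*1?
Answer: -1987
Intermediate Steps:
D(T) = -6*T (D(T) = (2*T)*(-3) = -6*T)
K(z, q) = -3 + z (K(z, q) = -3 + (1*z)*1 = -3 + z*1 = -3 + z)
c(G) = √2*√G (c(G) = √(2*G) = √2*√G)
-2035 - Q(K(-7, 9), c(D(-1))) = -2035 - 1*(-48) = -2035 + 48 = -1987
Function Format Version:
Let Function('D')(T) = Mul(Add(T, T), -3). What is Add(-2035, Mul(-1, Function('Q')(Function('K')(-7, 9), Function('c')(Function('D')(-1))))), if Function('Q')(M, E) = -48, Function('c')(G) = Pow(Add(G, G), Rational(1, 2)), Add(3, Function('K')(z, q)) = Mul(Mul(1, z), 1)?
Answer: -1987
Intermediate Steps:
Function('D')(T) = Mul(-6, T) (Function('D')(T) = Mul(Mul(2, T), -3) = Mul(-6, T))
Function('K')(z, q) = Add(-3, z) (Function('K')(z, q) = Add(-3, Mul(Mul(1, z), 1)) = Add(-3, Mul(z, 1)) = Add(-3, z))
Function('c')(G) = Mul(Pow(2, Rational(1, 2)), Pow(G, Rational(1, 2))) (Function('c')(G) = Pow(Mul(2, G), Rational(1, 2)) = Mul(Pow(2, Rational(1, 2)), Pow(G, Rational(1, 2))))
Add(-2035, Mul(-1, Function('Q')(Function('K')(-7, 9), Function('c')(Function('D')(-1))))) = Add(-2035, Mul(-1, -48)) = Add(-2035, 48) = -1987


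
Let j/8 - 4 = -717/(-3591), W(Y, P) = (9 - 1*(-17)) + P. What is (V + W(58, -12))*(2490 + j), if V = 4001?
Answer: 12128295190/1197 ≈ 1.0132e+7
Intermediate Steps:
W(Y, P) = 26 + P (W(Y, P) = (9 + 17) + P = 26 + P)
j = 40216/1197 (j = 32 + 8*(-717/(-3591)) = 32 + 8*(-717*(-1/3591)) = 32 + 8*(239/1197) = 32 + 1912/1197 = 40216/1197 ≈ 33.597)
(V + W(58, -12))*(2490 + j) = (4001 + (26 - 12))*(2490 + 40216/1197) = (4001 + 14)*(3020746/1197) = 4015*(3020746/1197) = 12128295190/1197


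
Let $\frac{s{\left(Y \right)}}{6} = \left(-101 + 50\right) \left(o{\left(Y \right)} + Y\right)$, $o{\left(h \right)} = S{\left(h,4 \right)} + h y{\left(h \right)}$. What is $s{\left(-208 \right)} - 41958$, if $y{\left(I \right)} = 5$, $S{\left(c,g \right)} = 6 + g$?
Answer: $336870$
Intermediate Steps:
$o{\left(h \right)} = 10 + 5 h$ ($o{\left(h \right)} = \left(6 + 4\right) + h 5 = 10 + 5 h$)
$s{\left(Y \right)} = -3060 - 1836 Y$ ($s{\left(Y \right)} = 6 \left(-101 + 50\right) \left(\left(10 + 5 Y\right) + Y\right) = 6 \left(- 51 \left(10 + 6 Y\right)\right) = 6 \left(-510 - 306 Y\right) = -3060 - 1836 Y$)
$s{\left(-208 \right)} - 41958 = \left(-3060 - -381888\right) - 41958 = \left(-3060 + 381888\right) - 41958 = 378828 - 41958 = 336870$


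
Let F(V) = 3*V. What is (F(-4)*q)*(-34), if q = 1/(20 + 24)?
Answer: 102/11 ≈ 9.2727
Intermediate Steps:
q = 1/44 ≈ 0.022727
(F(-4)*q)*(-34) = ((3*(-4))*(1/44))*(-34) = -12*1/44*(-34) = -3/11*(-34) = 102/11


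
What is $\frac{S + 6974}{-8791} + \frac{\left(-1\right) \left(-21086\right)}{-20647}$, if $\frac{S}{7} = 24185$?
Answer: $- \frac{3824793069}{181507777} \approx -21.072$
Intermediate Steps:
$S = 169295$ ($S = 7 \cdot 24185 = 169295$)
$\frac{S + 6974}{-8791} + \frac{\left(-1\right) \left(-21086\right)}{-20647} = \frac{169295 + 6974}{-8791} + \frac{\left(-1\right) \left(-21086\right)}{-20647} = 176269 \left(- \frac{1}{8791}\right) + 21086 \left(- \frac{1}{20647}\right) = - \frac{176269}{8791} - \frac{21086}{20647} = - \frac{3824793069}{181507777}$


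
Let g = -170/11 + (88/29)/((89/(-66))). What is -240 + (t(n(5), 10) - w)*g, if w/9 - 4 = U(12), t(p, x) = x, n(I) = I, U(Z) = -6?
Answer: -20888264/28391 ≈ -735.74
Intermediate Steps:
w = -18 (w = 36 + 9*(-6) = 36 - 54 = -18)
g = -502658/28391 (g = -170*1/11 + (88*(1/29))/((89*(-1/66))) = -170/11 + 88/(29*(-89/66)) = -170/11 + (88/29)*(-66/89) = -170/11 - 5808/2581 = -502658/28391 ≈ -17.705)
-240 + (t(n(5), 10) - w)*g = -240 + (10 - 1*(-18))*(-502658/28391) = -240 + (10 + 18)*(-502658/28391) = -240 + 28*(-502658/28391) = -240 - 14074424/28391 = -20888264/28391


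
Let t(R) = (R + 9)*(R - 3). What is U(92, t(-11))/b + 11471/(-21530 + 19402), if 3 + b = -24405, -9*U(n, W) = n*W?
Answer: -314296973/58432752 ≈ -5.3788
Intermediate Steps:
t(R) = (-3 + R)*(9 + R) (t(R) = (9 + R)*(-3 + R) = (-3 + R)*(9 + R))
U(n, W) = -W*n/9 (U(n, W) = -n*W/9 = -W*n/9)
b = -24408 (b = -3 - 24405 = -24408)
U(92, t(-11))/b + 11471/(-21530 + 19402) = -1/9*(-27 + (-11)**2 + 6*(-11))*92/(-24408) + 11471/(-21530 + 19402) = -1/9*(-27 + 121 - 66)*92*(-1/24408) + 11471/(-2128) = -1/9*28*92*(-1/24408) + 11471*(-1/2128) = -2576/9*(-1/24408) - 11471/2128 = 322/27459 - 11471/2128 = -314296973/58432752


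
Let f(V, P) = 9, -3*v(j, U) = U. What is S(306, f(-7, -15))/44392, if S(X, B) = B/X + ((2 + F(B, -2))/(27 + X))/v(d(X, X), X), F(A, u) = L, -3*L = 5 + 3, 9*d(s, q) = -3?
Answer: 2999/4523456016 ≈ 6.6299e-7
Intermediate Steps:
d(s, q) = -⅓ (d(s, q) = (⅑)*(-3) = -⅓)
v(j, U) = -U/3
L = -8/3 (L = -(5 + 3)/3 = -⅓*8 = -8/3 ≈ -2.6667)
F(A, u) = -8/3
S(X, B) = B/X + 2/(X*(27 + X)) (S(X, B) = B/X + ((2 - 8/3)/(27 + X))/((-X/3)) = B/X + (-2/(3*(27 + X)))*(-3/X) = B/X + 2/(X*(27 + X)))
S(306, f(-7, -15))/44392 = ((2 + 27*9 + 9*306)/(306*(27 + 306)))/44392 = ((1/306)*(2 + 243 + 2754)/333)*(1/44392) = ((1/306)*(1/333)*2999)*(1/44392) = (2999/101898)*(1/44392) = 2999/4523456016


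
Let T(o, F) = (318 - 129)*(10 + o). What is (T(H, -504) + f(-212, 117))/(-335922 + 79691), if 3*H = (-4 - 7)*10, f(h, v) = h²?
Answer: -39904/256231 ≈ -0.15573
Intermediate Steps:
H = -110/3 (H = ((-4 - 7)*10)/3 = (-11*10)/3 = (⅓)*(-110) = -110/3 ≈ -36.667)
T(o, F) = 1890 + 189*o (T(o, F) = 189*(10 + o) = 1890 + 189*o)
(T(H, -504) + f(-212, 117))/(-335922 + 79691) = ((1890 + 189*(-110/3)) + (-212)²)/(-335922 + 79691) = ((1890 - 6930) + 44944)/(-256231) = (-5040 + 44944)*(-1/256231) = 39904*(-1/256231) = -39904/256231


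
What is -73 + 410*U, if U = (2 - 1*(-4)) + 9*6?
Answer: 24527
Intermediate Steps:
U = 60 (U = (2 + 4) + 54 = 6 + 54 = 60)
-73 + 410*U = -73 + 410*60 = -73 + 24600 = 24527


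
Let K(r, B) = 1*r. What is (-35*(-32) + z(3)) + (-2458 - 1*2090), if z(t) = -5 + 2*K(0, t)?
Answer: -3433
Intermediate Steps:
K(r, B) = r
z(t) = -5 (z(t) = -5 + 2*0 = -5 + 0 = -5)
(-35*(-32) + z(3)) + (-2458 - 1*2090) = (-35*(-32) - 5) + (-2458 - 1*2090) = (1120 - 5) + (-2458 - 2090) = 1115 - 4548 = -3433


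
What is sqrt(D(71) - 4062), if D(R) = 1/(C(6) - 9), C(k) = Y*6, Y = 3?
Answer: I*sqrt(36557)/3 ≈ 63.733*I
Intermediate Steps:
C(k) = 18 (C(k) = 3*6 = 18)
D(R) = 1/9 (D(R) = 1/(18 - 9) = 1/9)
sqrt(D(71) - 4062) = sqrt(1/9 - 4062) = sqrt(-36557/9) = I*sqrt(36557)/3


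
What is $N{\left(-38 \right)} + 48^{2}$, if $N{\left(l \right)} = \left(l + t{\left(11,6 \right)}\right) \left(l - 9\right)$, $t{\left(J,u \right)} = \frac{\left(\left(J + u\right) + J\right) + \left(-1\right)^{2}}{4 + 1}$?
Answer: $\frac{19087}{5} \approx 3817.4$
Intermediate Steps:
$t{\left(J,u \right)} = \frac{1}{5} + \frac{u}{5} + \frac{2 J}{5}$ ($t{\left(J,u \right)} = \frac{\left(u + 2 J\right) + 1}{5} = \left(1 + u + 2 J\right) \frac{1}{5} = \frac{1}{5} + \frac{u}{5} + \frac{2 J}{5}$)
$N{\left(l \right)} = \left(-9 + l\right) \left(\frac{29}{5} + l\right)$ ($N{\left(l \right)} = \left(l + \left(\frac{1}{5} + \frac{1}{5} \cdot 6 + \frac{2}{5} \cdot 11\right)\right) \left(l - 9\right) = \left(l + \left(\frac{1}{5} + \frac{6}{5} + \frac{22}{5}\right)\right) \left(-9 + l\right) = \left(l + \frac{29}{5}\right) \left(-9 + l\right) = \left(\frac{29}{5} + l\right) \left(-9 + l\right) = \left(-9 + l\right) \left(\frac{29}{5} + l\right)$)
$N{\left(-38 \right)} + 48^{2} = \left(- \frac{261}{5} + \left(-38\right)^{2} - - \frac{608}{5}\right) + 48^{2} = \left(- \frac{261}{5} + 1444 + \frac{608}{5}\right) + 2304 = \frac{7567}{5} + 2304 = \frac{19087}{5}$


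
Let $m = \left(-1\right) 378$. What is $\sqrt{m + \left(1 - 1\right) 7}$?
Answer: $3 i \sqrt{42} \approx 19.442 i$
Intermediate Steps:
$m = -378$
$\sqrt{m + \left(1 - 1\right) 7} = \sqrt{-378 + \left(1 - 1\right) 7} = \sqrt{-378 + 0 \cdot 7} = \sqrt{-378 + 0} = \sqrt{-378} = 3 i \sqrt{42}$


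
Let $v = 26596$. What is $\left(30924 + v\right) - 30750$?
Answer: $26770$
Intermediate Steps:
$\left(30924 + v\right) - 30750 = \left(30924 + 26596\right) - 30750 = 57520 - 30750 = 26770$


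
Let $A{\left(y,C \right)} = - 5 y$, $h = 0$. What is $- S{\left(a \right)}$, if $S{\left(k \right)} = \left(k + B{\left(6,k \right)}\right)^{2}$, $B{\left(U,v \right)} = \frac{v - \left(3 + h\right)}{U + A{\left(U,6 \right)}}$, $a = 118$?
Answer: $- \frac{7382089}{576} \approx -12816.0$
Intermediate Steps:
$B{\left(U,v \right)} = - \frac{-3 + v}{4 U}$ ($B{\left(U,v \right)} = \frac{v - 3}{U - 5 U} = \frac{v + \left(0 - 3\right)}{\left(-4\right) U} = \left(v - 3\right) \left(- \frac{1}{4 U}\right) = \left(-3 + v\right) \left(- \frac{1}{4 U}\right) = - \frac{-3 + v}{4 U}$)
$S{\left(k \right)} = \left(\frac{1}{8} + \frac{23 k}{24}\right)^{2}$ ($S{\left(k \right)} = \left(k + \frac{3 - k}{4 \cdot 6}\right)^{2} = \left(k + \frac{1}{4} \cdot \frac{1}{6} \left(3 - k\right)\right)^{2} = \left(k - \left(- \frac{1}{8} + \frac{k}{24}\right)\right)^{2} = \left(\frac{1}{8} + \frac{23 k}{24}\right)^{2}$)
$- S{\left(a \right)} = - \frac{\left(3 + 23 \cdot 118\right)^{2}}{576} = - \frac{\left(3 + 2714\right)^{2}}{576} = - \frac{2717^{2}}{576} = - \frac{7382089}{576}$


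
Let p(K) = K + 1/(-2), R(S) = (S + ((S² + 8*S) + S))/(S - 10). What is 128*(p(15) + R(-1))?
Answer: 21568/11 ≈ 1960.7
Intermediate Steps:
R(S) = (S² + 10*S)/(-10 + S) (R(S) = (S + (S² + 9*S))/(-10 + S) = (S² + 10*S)/(-10 + S))
p(K) = -½ + K (p(K) = K - ½ = -½ + K)
128*(p(15) + R(-1)) = 128*((-½ + 15) - (10 - 1)/(-10 - 1)) = 128*(29/2 - 1*9/(-11)) = 128*(29/2 - 1*(-1/11)*9) = 128*(29/2 + 9/11) = 128*(337/22) = 21568/11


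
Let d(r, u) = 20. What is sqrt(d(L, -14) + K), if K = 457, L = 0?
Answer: 3*sqrt(53) ≈ 21.840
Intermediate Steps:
sqrt(d(L, -14) + K) = sqrt(20 + 457) = sqrt(477) = 3*sqrt(53)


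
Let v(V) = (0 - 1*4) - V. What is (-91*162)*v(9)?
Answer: 191646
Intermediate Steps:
v(V) = -4 - V (v(V) = (0 - 4) - V = -4 - V)
(-91*162)*v(9) = (-91*162)*(-4 - 1*9) = -14742*(-4 - 9) = -14742*(-13) = 191646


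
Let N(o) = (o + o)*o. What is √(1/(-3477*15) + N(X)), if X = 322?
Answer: √62674536236005/17385 ≈ 455.38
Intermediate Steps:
N(o) = 2*o² (N(o) = (2*o)*o = 2*o²)
√(1/(-3477*15) + N(X)) = √(1/(-3477*15) + 2*322²) = √(1/(-52155) + 2*103684) = √(-1/52155 + 207368) = √(10815278039/52155) = √62674536236005/17385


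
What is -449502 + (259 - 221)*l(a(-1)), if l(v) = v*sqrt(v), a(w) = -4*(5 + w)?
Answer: -449502 - 2432*I ≈ -4.495e+5 - 2432.0*I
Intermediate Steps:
a(w) = -20 - 4*w
l(v) = v**(3/2)
-449502 + (259 - 221)*l(a(-1)) = -449502 + (259 - 221)*(-20 - 4*(-1))**(3/2) = -449502 + 38*(-20 + 4)**(3/2) = -449502 + 38*(-16)**(3/2) = -449502 + 38*(-64*I) = -449502 - 2432*I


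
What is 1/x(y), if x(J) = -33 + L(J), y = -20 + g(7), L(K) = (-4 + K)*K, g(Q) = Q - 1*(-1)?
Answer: 1/159 ≈ 0.0062893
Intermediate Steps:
g(Q) = 1 + Q (g(Q) = Q + 1 = 1 + Q)
L(K) = K*(-4 + K)
y = -12 (y = -20 + (1 + 7) = -20 + 8 = -12)
x(J) = -33 + J*(-4 + J)
1/x(y) = 1/(-33 - 12*(-4 - 12)) = 1/(-33 - 12*(-16)) = 1/(-33 + 192) = 1/159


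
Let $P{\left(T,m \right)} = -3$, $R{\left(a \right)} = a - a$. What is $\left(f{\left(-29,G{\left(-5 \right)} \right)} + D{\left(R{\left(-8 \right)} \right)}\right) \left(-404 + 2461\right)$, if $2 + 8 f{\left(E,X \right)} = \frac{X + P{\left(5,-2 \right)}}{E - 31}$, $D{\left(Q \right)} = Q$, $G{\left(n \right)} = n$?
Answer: $- \frac{14399}{30} \approx -479.97$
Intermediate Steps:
$R{\left(a \right)} = 0$
$f{\left(E,X \right)} = - \frac{1}{4} + \frac{-3 + X}{8 \left(-31 + E\right)}$ ($f{\left(E,X \right)} = - \frac{1}{4} + \frac{\left(X - 3\right) \frac{1}{E - 31}}{8} = - \frac{1}{4} + \frac{\left(-3 + X\right) \frac{1}{-31 + E}}{8} = - \frac{1}{4} + \frac{\frac{1}{-31 + E} \left(-3 + X\right)}{8} = - \frac{1}{4} + \frac{-3 + X}{8 \left(-31 + E\right)}$)
$\left(f{\left(-29,G{\left(-5 \right)} \right)} + D{\left(R{\left(-8 \right)} \right)}\right) \left(-404 + 2461\right) = \left(\frac{59 - 5 - -58}{8 \left(-31 - 29\right)} + 0\right) \left(-404 + 2461\right) = \left(\frac{59 - 5 + 58}{8 \left(-60\right)} + 0\right) 2057 = \left(\frac{1}{8} \left(- \frac{1}{60}\right) 112 + 0\right) 2057 = \left(- \frac{7}{30} + 0\right) 2057 = \left(- \frac{7}{30}\right) 2057 = - \frac{14399}{30}$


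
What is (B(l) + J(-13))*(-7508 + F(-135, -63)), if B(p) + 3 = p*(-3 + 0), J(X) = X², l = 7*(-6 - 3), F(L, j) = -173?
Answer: -2726755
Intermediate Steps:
l = -63 (l = 7*(-9) = -63)
B(p) = -3 - 3*p (B(p) = -3 + p*(-3 + 0) = -3 + p*(-3) = -3 - 3*p)
(B(l) + J(-13))*(-7508 + F(-135, -63)) = ((-3 - 3*(-63)) + (-13)²)*(-7508 - 173) = ((-3 + 189) + 169)*(-7681) = (186 + 169)*(-7681) = 355*(-7681) = -2726755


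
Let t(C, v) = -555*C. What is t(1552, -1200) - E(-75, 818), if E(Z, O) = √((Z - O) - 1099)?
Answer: -861360 - 2*I*√498 ≈ -8.6136e+5 - 44.632*I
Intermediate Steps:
E(Z, O) = √(-1099 + Z - O)
t(1552, -1200) - E(-75, 818) = -555*1552 - √(-1099 - 75 - 1*818) = -861360 - √(-1099 - 75 - 818) = -861360 - √(-1992) = -861360 - 2*I*√498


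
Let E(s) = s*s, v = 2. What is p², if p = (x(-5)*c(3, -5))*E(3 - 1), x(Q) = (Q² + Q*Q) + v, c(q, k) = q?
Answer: 389376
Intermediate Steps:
x(Q) = 2 + 2*Q² (x(Q) = (Q² + Q*Q) + 2 = (Q² + Q²) + 2 = 2*Q² + 2 = 2 + 2*Q²)
E(s) = s²
p = 624 (p = ((2 + 2*(-5)²)*3)*(3 - 1)² = ((2 + 2*25)*3)*2² = ((2 + 50)*3)*4 = (52*3)*4 = 156*4 = 624)
p² = 624² = 389376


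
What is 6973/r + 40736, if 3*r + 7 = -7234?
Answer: 294948457/7241 ≈ 40733.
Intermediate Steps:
r = -7241/3 (r = -7/3 + (1/3)*(-7234) = -7/3 - 7234/3 = -7241/3 ≈ -2413.7)
6973/r + 40736 = 6973/(-7241/3) + 40736 = 6973*(-3/7241) + 40736 = -20919/7241 + 40736 = 294948457/7241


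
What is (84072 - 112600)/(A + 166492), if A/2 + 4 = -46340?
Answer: -7132/18451 ≈ -0.38654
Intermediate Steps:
A = -92688 (A = -8 + 2*(-46340) = -8 - 92680 = -92688)
(84072 - 112600)/(A + 166492) = (84072 - 112600)/(-92688 + 166492) = -28528/73804 = -28528*1/73804 = -7132/18451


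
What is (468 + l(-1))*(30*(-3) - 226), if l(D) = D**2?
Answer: -148204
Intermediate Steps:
(468 + l(-1))*(30*(-3) - 226) = (468 + (-1)**2)*(30*(-3) - 226) = (468 + 1)*(-90 - 226) = 469*(-316) = -148204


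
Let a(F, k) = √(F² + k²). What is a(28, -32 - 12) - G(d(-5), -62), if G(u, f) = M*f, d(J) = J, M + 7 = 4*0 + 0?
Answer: -434 + 4*√170 ≈ -381.85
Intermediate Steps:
M = -7 (M = -7 + (4*0 + 0) = -7 + (0 + 0) = -7 + 0 = -7)
G(u, f) = -7*f
a(28, -32 - 12) - G(d(-5), -62) = √(28² + (-32 - 12)²) - (-7)*(-62) = √(784 + (-44)²) - 1*434 = √(784 + 1936) - 434 = √2720 - 434 = 4*√170 - 434 = -434 + 4*√170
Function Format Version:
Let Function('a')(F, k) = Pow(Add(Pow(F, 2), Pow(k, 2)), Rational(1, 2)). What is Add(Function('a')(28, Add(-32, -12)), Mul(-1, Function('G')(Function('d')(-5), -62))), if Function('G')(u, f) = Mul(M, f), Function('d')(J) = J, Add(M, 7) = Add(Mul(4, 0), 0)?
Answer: Add(-434, Mul(4, Pow(170, Rational(1, 2)))) ≈ -381.85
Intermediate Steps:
M = -7 (M = Add(-7, Add(Mul(4, 0), 0)) = Add(-7, Add(0, 0)) = Add(-7, 0) = -7)
Function('G')(u, f) = Mul(-7, f)
Add(Function('a')(28, Add(-32, -12)), Mul(-1, Function('G')(Function('d')(-5), -62))) = Add(Pow(Add(Pow(28, 2), Pow(Add(-32, -12), 2)), Rational(1, 2)), Mul(-1, Mul(-7, -62))) = Add(Pow(Add(784, Pow(-44, 2)), Rational(1, 2)), Mul(-1, 434)) = Add(Pow(Add(784, 1936), Rational(1, 2)), -434) = Add(Pow(2720, Rational(1, 2)), -434) = Add(Mul(4, Pow(170, Rational(1, 2))), -434) = Add(-434, Mul(4, Pow(170, Rational(1, 2))))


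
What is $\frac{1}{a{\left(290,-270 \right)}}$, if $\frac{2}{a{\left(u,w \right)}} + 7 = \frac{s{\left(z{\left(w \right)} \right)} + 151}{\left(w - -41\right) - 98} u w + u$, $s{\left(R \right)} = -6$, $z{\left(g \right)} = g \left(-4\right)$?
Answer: $\frac{3815347}{218} \approx 17502.0$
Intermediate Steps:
$z{\left(g \right)} = - 4 g$
$a{\left(u,w \right)} = \frac{2}{-7 + u + \frac{145 u w}{-57 + w}}$ ($a{\left(u,w \right)} = \frac{2}{-7 + \left(\frac{-6 + 151}{\left(w - -41\right) - 98} u w + u\right)} = \frac{2}{-7 + \left(\frac{145}{\left(w + 41\right) - 98} u w + u\right)} = \frac{2}{-7 + \left(\frac{145}{\left(41 + w\right) - 98} u w + u\right)} = \frac{2}{-7 + \left(\frac{145}{-57 + w} u w + u\right)} = \frac{2}{-7 + \left(\frac{145 u}{-57 + w} w + u\right)} = \frac{2}{-7 + \left(\frac{145 u w}{-57 + w} + u\right)} = \frac{2}{-7 + \left(u + \frac{145 u w}{-57 + w}\right)} = \frac{2}{-7 + u + \frac{145 u w}{-57 + w}}$)
$\frac{1}{a{\left(290,-270 \right)}} = \frac{1}{2 \frac{1}{399 - 16530 - -1890 + 146 \cdot 290 \left(-270\right)} \left(-57 - 270\right)} = \frac{1}{2 \frac{1}{399 - 16530 + 1890 - 11431800} \left(-327\right)} = \frac{1}{2 \frac{1}{-11446041} \left(-327\right)} = \frac{1}{2 \left(- \frac{1}{11446041}\right) \left(-327\right)} = \frac{1}{\frac{218}{3815347}} = \frac{3815347}{218}$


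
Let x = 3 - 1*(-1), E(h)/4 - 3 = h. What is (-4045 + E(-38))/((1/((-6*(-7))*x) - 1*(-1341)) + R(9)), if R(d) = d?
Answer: -703080/226801 ≈ -3.1000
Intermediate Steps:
E(h) = 12 + 4*h
x = 4 (x = 3 + 1 = 4)
(-4045 + E(-38))/((1/((-6*(-7))*x) - 1*(-1341)) + R(9)) = (-4045 + (12 + 4*(-38)))/((1/(-6*(-7)*4) - 1*(-1341)) + 9) = (-4045 + (12 - 152))/((1/(42*4) + 1341) + 9) = (-4045 - 140)/((1/168 + 1341) + 9) = -4185/((1/168 + 1341) + 9) = -4185/(225289/168 + 9) = -4185/226801/168 = -4185*168/226801 = -703080/226801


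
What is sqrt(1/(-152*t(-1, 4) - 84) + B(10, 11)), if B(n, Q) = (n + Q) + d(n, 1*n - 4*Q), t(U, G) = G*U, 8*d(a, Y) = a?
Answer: sqrt(381865)/131 ≈ 4.7172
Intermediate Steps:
d(a, Y) = a/8
B(n, Q) = Q + 9*n/8 (B(n, Q) = (n + Q) + n/8 = (Q + n) + n/8 = Q + 9*n/8)
sqrt(1/(-152*t(-1, 4) - 84) + B(10, 11)) = sqrt(1/(-608*(-1) - 84) + (11 + (9/8)*10)) = sqrt(1/(-152*(-4) - 84) + (11 + 45/4)) = sqrt(1/(608 - 84) + 89/4) = sqrt(1/524 + 89/4) = sqrt(2915/131) = sqrt(381865)/131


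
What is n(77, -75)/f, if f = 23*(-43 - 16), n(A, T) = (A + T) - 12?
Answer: 10/1357 ≈ 0.0073692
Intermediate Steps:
n(A, T) = -12 + A + T
f = -1357 (f = 23*(-59) = -1357)
n(77, -75)/f = (-12 + 77 - 75)/(-1357) = -10*(-1/1357) = 10/1357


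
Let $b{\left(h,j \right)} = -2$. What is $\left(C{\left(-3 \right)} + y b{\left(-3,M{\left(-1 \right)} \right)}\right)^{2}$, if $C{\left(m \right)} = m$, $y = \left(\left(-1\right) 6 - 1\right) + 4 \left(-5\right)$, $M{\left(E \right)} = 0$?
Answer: $2601$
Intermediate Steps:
$y = -27$ ($y = \left(-6 - 1\right) - 20 = -7 - 20 = -27$)
$\left(C{\left(-3 \right)} + y b{\left(-3,M{\left(-1 \right)} \right)}\right)^{2} = \left(-3 - -54\right)^{2} = \left(-3 + 54\right)^{2} = 51^{2} = 2601$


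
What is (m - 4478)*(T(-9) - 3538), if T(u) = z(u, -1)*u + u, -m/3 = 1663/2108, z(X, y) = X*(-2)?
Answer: 35030069617/2108 ≈ 1.6618e+7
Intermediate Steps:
z(X, y) = -2*X
m = -4989/2108 ≈ -2.3667
T(u) = u - 2*u**2 (T(u) = (-2*u)*u + u = -2*u**2 + u = u - 2*u**2)
(m - 4478)*(T(-9) - 3538) = (-4989/2108 - 4478)*(-9*(1 - 2*(-9)) - 3538) = -9444613*(-9*(1 + 18) - 3538)/2108 = -9444613*(-9*19 - 3538)/2108 = -9444613*(-171 - 3538)/2108 = -9444613/2108*(-3709) = 35030069617/2108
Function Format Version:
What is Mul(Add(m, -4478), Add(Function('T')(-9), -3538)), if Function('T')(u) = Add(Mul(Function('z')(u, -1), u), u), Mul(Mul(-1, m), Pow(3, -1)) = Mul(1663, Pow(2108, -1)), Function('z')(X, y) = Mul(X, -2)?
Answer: Rational(35030069617, 2108) ≈ 1.6618e+7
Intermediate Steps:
Function('z')(X, y) = Mul(-2, X)
m = Rational(-4989, 2108) (m = Mul(-3, Mul(1663, Pow(2108, -1))) = Mul(-3, Mul(1663, Rational(1, 2108))) = Mul(-3, Rational(1663, 2108)) = Rational(-4989, 2108) ≈ -2.3667)
Function('T')(u) = Add(u, Mul(-2, Pow(u, 2))) (Function('T')(u) = Add(Mul(Mul(-2, u), u), u) = Add(Mul(-2, Pow(u, 2)), u) = Add(u, Mul(-2, Pow(u, 2))))
Mul(Add(m, -4478), Add(Function('T')(-9), -3538)) = Mul(Add(Rational(-4989, 2108), -4478), Add(Mul(-9, Add(1, Mul(-2, -9))), -3538)) = Mul(Rational(-9444613, 2108), Add(Mul(-9, Add(1, 18)), -3538)) = Mul(Rational(-9444613, 2108), Add(Mul(-9, 19), -3538)) = Mul(Rational(-9444613, 2108), Add(-171, -3538)) = Mul(Rational(-9444613, 2108), -3709) = Rational(35030069617, 2108)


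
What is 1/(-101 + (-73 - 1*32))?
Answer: -1/206 ≈ -0.0048544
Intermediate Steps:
1/(-101 + (-73 - 1*32)) = 1/(-101 + (-73 - 32)) = 1/(-101 - 105) = 1/(-206) = -1/206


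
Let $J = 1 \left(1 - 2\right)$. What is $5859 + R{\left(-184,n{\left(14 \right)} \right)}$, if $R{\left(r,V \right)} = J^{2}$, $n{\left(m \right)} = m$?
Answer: $5860$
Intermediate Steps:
$J = -1$ ($J = 1 \left(-1\right) = -1$)
$R{\left(r,V \right)} = 1$ ($R{\left(r,V \right)} = \left(-1\right)^{2} = 1$)
$5859 + R{\left(-184,n{\left(14 \right)} \right)} = 5859 + 1 = 5860$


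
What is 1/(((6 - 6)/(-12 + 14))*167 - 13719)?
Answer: -1/13719 ≈ -7.2892e-5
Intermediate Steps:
1/(((6 - 6)/(-12 + 14))*167 - 13719) = 1/((0/2)*167 - 13719) = 1/((0*(½))*167 - 13719) = 1/(0*167 - 13719) = 1/(0 - 13719) = 1/(-13719) = -1/13719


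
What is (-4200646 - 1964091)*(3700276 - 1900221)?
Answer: -11096865660535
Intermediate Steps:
(-4200646 - 1964091)*(3700276 - 1900221) = -6164737*1800055 = -11096865660535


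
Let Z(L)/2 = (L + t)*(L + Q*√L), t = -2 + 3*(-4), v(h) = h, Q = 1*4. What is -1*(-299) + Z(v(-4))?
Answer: 443 - 288*I ≈ 443.0 - 288.0*I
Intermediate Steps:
Q = 4
t = -14 (t = -2 - 12 = -14)
Z(L) = 2*(-14 + L)*(L + 4*√L) (Z(L) = 2*((L - 14)*(L + 4*√L)) = 2*((-14 + L)*(L + 4*√L)) = 2*(-14 + L)*(L + 4*√L))
-1*(-299) + Z(v(-4)) = -1*(-299) + (-224*I - 28*(-4) + 2*(-4)² + 8*(-4)^(3/2)) = 299 + (-224*I + 112 + 2*16 + 8*(-8*I)) = 299 + (-224*I + 112 + 32 - 64*I) = 299 + (144 - 288*I) = 443 - 288*I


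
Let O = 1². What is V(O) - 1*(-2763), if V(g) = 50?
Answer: 2813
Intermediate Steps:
O = 1
V(O) - 1*(-2763) = 50 - 1*(-2763) = 50 + 2763 = 2813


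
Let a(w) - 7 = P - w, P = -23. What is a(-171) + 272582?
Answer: 272737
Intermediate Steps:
a(w) = -16 - w (a(w) = 7 + (-23 - w) = -16 - w)
a(-171) + 272582 = (-16 - 1*(-171)) + 272582 = (-16 + 171) + 272582 = 155 + 272582 = 272737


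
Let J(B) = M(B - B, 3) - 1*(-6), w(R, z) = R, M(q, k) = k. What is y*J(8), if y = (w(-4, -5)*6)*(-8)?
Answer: 1728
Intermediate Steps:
y = 192 (y = -4*6*(-8) = -24*(-8) = 192)
J(B) = 9 (J(B) = 3 - 1*(-6) = 3 + 6 = 9)
y*J(8) = 192*9 = 1728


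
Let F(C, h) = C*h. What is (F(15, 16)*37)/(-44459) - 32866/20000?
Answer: -819394747/444590000 ≈ -1.8430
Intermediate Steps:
(F(15, 16)*37)/(-44459) - 32866/20000 = ((15*16)*37)/(-44459) - 32866/20000 = (240*37)*(-1/44459) - 32866*1/20000 = 8880*(-1/44459) - 16433/10000 = -8880/44459 - 16433/10000 = -819394747/444590000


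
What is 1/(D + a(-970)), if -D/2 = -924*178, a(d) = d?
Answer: 1/327974 ≈ 3.0490e-6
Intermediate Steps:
D = 328944 (D = -(-1848)*178 = -2*(-164472) = 328944)
1/(D + a(-970)) = 1/(328944 - 970) = 1/327974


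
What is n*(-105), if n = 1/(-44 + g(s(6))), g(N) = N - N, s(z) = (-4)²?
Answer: 105/44 ≈ 2.3864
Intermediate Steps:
s(z) = 16
g(N) = 0
n = -1/44 (n = 1/(-44 + 0) = 1/(-44) = -1/44 ≈ -0.022727)
n*(-105) = -1/44*(-105) = 105/44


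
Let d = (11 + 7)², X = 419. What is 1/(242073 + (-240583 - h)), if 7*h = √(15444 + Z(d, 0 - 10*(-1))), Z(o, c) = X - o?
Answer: 73010/108769361 + 7*√15539/108769361 ≈ 0.00067926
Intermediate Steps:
d = 324 (d = 18² = 324)
Z(o, c) = 419 - o
h = √15539/7 (h = √(15444 + (419 - 1*324))/7 = √(15444 + (419 - 324))/7 = √(15444 + 95)/7 = √15539/7 ≈ 17.808)
1/(242073 + (-240583 - h)) = 1/(242073 + (-240583 - √15539/7)) = 1/(1490 - √15539/7)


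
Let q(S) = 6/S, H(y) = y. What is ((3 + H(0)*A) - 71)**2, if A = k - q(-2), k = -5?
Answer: 4624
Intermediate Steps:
A = -2 (A = -5 - 6/(-2) = -5 - 6*(-1)/2 = -5 - 1*(-3) = -5 + 3 = -2)
((3 + H(0)*A) - 71)**2 = ((3 + 0*(-2)) - 71)**2 = ((3 + 0) - 71)**2 = (3 - 71)**2 = (-68)**2 = 4624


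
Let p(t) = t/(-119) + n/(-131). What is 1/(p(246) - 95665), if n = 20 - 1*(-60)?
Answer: -15589/1491363431 ≈ -1.0453e-5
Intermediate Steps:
n = 80 (n = 20 + 60 = 80)
p(t) = -80/131 - t/119 (p(t) = t/(-119) + 80/(-131) = t*(-1/119) + 80*(-1/131) = -t/119 - 80/131 = -80/131 - t/119)
1/(p(246) - 95665) = 1/((-80/131 - 1/119*246) - 95665) = 1/((-80/131 - 246/119) - 95665) = 1/(-41746/15589 - 95665) = 1/(-1491363431/15589) = -15589/1491363431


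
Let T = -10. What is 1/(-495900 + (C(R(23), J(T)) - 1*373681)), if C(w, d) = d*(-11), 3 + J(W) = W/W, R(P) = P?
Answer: -1/869559 ≈ -1.1500e-6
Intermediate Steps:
J(W) = -2 (J(W) = -3 + W/W = -3 + 1 = -2)
C(w, d) = -11*d
1/(-495900 + (C(R(23), J(T)) - 1*373681)) = 1/(-495900 + (-11*(-2) - 1*373681)) = 1/(-495900 + (22 - 373681)) = 1/(-495900 - 373659) = 1/(-869559) = -1/869559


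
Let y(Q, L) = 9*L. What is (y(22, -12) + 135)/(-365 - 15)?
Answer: -27/380 ≈ -0.071053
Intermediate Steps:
(y(22, -12) + 135)/(-365 - 15) = (9*(-12) + 135)/(-365 - 15) = (-108 + 135)/(-380) = 27*(-1/380) = -27/380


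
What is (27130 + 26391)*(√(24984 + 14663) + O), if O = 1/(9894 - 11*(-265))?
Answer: 53521/12809 + 53521*√39647 ≈ 1.0657e+7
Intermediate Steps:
O = 1/12809 (O = 1/(9894 + 2915) = 1/12809 ≈ 7.8070e-5)
(27130 + 26391)*(√(24984 + 14663) + O) = (27130 + 26391)*(√(24984 + 14663) + 1/12809) = 53521*(√39647 + 1/12809) = 53521*(1/12809 + √39647) = 53521/12809 + 53521*√39647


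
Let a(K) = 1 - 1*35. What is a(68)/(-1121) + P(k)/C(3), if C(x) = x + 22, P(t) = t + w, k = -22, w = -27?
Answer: -54079/28025 ≈ -1.9297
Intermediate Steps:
a(K) = -34 (a(K) = 1 - 35 = -34)
P(t) = -27 + t (P(t) = t - 27 = -27 + t)
C(x) = 22 + x
a(68)/(-1121) + P(k)/C(3) = -34/(-1121) + (-27 - 22)/(22 + 3) = -34*(-1/1121) - 49/25 = 34/1121 - 49*1/25 = 34/1121 - 49/25 = -54079/28025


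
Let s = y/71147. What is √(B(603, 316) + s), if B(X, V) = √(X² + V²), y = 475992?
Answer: √(33865402824 + 5061895609*√463465)/71147 ≈ 26.220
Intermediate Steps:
B(X, V) = √(V² + X²)
s = 475992/71147 ≈ 6.6903
√(B(603, 316) + s) = √(√(316² + 603²) + 475992/71147) = √(√(99856 + 363609) + 475992/71147) = √(√463465 + 475992/71147) = √(475992/71147 + √463465)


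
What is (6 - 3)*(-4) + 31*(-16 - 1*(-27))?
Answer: 329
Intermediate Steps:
(6 - 3)*(-4) + 31*(-16 - 1*(-27)) = 3*(-4) + 31*(-16 + 27) = -12 + 31*11 = -12 + 341 = 329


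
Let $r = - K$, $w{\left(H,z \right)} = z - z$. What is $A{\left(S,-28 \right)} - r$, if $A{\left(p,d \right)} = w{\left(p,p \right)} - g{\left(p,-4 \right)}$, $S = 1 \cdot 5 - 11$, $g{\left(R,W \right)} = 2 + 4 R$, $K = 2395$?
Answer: $2417$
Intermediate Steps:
$w{\left(H,z \right)} = 0$
$S = -6$ ($S = 5 - 11 = -6$)
$A{\left(p,d \right)} = -2 - 4 p$ ($A{\left(p,d \right)} = 0 - \left(2 + 4 p\right) = -2 - 4 p$)
$r = -2395$ ($r = \left(-1\right) 2395 = -2395$)
$A{\left(S,-28 \right)} - r = \left(-2 - -24\right) - -2395 = \left(-2 + 24\right) + 2395 = 22 + 2395 = 2417$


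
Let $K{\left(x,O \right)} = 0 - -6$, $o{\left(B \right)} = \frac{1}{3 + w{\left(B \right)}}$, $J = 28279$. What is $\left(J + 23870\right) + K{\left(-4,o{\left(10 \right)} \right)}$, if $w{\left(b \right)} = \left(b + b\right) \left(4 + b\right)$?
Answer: $52155$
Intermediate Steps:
$w{\left(b \right)} = 2 b \left(4 + b\right)$
$o{\left(B \right)} = \frac{1}{3 + 2 B \left(4 + B\right)}$
$K{\left(x,O \right)} = 6$ ($K{\left(x,O \right)} = 0 + 6 = 6$)
$\left(J + 23870\right) + K{\left(-4,o{\left(10 \right)} \right)} = \left(28279 + 23870\right) + 6 = 52149 + 6 = 52155$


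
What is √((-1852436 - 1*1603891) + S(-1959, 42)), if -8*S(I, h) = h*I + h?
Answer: 7*I*√281310/2 ≈ 1856.4*I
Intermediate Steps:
S(I, h) = -h/8 - I*h/8 (S(I, h) = -(h*I + h)/8 = -(I*h + h)/8 = -(h + I*h)/8 = -h/8 - I*h/8)
√((-1852436 - 1*1603891) + S(-1959, 42)) = √((-1852436 - 1*1603891) - ⅛*42*(1 - 1959)) = √((-1852436 - 1603891) - ⅛*42*(-1958)) = √(-3456327 + 20559/2) = √(-6892095/2) = 7*I*√281310/2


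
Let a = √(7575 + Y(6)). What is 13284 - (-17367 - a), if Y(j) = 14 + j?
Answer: 30651 + 7*√155 ≈ 30738.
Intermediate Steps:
a = 7*√155 (a = √(7575 + (14 + 6)) = √(7575 + 20) = √7595 = 7*√155 ≈ 87.149)
13284 - (-17367 - a) = 13284 - (-17367 - 7*√155) = 13284 + (17367 + 7*√155) = 30651 + 7*√155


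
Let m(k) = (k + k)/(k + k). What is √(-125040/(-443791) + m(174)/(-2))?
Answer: I*√171934396802/887582 ≈ 0.46717*I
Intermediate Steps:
m(k) = 1 (m(k) = (2*k)/((2*k)) = (2*k)*(1/(2*k)) = 1)
√(-125040/(-443791) + m(174)/(-2)) = √(-125040/(-443791) + 1/(-2)) = √(-125040*(-1/443791) + 1*(-½)) = √(125040/443791 - ½) = √(-193711/887582) = I*√171934396802/887582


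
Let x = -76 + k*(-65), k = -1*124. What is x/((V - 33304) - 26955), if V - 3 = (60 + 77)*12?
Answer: -1996/14653 ≈ -0.13622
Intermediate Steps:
k = -124
V = 1647 (V = 3 + (60 + 77)*12 = 3 + 137*12 = 3 + 1644 = 1647)
x = 7984 (x = -76 - 124*(-65) = -76 + 8060 = 7984)
x/((V - 33304) - 26955) = 7984/((1647 - 33304) - 26955) = 7984/(-31657 - 26955) = 7984/(-58612) = 7984*(-1/58612) = -1996/14653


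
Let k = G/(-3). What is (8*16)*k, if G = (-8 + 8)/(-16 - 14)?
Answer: 0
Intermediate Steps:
G = 0 (G = 0/(-30) = 0*(-1/30) = 0)
k = 0 (k = 0/(-3) = 0*(-1/3) = 0)
(8*16)*k = (8*16)*0 = 128*0 = 0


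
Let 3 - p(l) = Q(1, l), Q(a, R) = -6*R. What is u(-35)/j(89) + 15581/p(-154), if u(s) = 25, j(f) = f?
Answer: -1363684/81969 ≈ -16.637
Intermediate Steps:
p(l) = 3 + 6*l (p(l) = 3 - (-6)*l = 3 + 6*l)
u(-35)/j(89) + 15581/p(-154) = 25/89 + 15581/(3 + 6*(-154)) = 25*(1/89) + 15581/(3 - 924) = 25/89 + 15581/(-921) = 25/89 + 15581*(-1/921) = 25/89 - 15581/921 = -1363684/81969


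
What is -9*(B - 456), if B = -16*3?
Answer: 4536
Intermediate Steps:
B = -48
-9*(B - 456) = -9*(-48 - 456) = -9*(-504) = 4536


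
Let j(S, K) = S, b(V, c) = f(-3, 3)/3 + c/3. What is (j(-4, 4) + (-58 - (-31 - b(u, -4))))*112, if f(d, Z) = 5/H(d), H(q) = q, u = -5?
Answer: -33152/9 ≈ -3683.6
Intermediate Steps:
f(d, Z) = 5/d
b(V, c) = -5/9 + c/3 (b(V, c) = (5/(-3))/3 + c/3 = (5*(-⅓))*(⅓) + c*(⅓) = -5/3*⅓ + c/3 = -5/9 + c/3)
(j(-4, 4) + (-58 - (-31 - b(u, -4))))*112 = (-4 + (-58 - (-31 - (-5/9 + (⅓)*(-4)))))*112 = (-4 + (-58 - (-31 - (-5/9 - 4/3))))*112 = (-4 + (-58 - (-31 - 1*(-17/9))))*112 = (-4 + (-58 - (-31 + 17/9)))*112 = (-4 + (-58 - 1*(-262/9)))*112 = (-4 + (-58 + 262/9))*112 = (-4 - 260/9)*112 = -296/9*112 = -33152/9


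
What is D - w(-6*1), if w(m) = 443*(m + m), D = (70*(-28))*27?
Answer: -47604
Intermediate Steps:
D = -52920 (D = -1960*27 = -52920)
w(m) = 886*m (w(m) = 443*(2*m) = 886*m)
D - w(-6*1) = -52920 - 886*(-6*1) = -52920 - 886*(-6) = -52920 - 1*(-5316) = -52920 + 5316 = -47604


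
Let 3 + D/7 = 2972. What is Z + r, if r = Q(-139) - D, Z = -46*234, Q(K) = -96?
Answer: -31643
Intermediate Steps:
D = 20783 (D = -21 + 7*2972 = -21 + 20804 = 20783)
Z = -10764
r = -20879 (r = -96 - 1*20783 = -96 - 20783 = -20879)
Z + r = -10764 - 20879 = -31643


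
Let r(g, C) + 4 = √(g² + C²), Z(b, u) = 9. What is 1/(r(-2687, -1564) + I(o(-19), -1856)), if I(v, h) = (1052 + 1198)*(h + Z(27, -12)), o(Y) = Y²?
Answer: -4155754/17270281642451 - √9666065/17270281642451 ≈ -2.4081e-7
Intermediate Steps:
I(v, h) = 20250 + 2250*h (I(v, h) = (1052 + 1198)*(h + 9) = 2250*(9 + h) = 20250 + 2250*h)
r(g, C) = -4 + √(C² + g²) (r(g, C) = -4 + √(g² + C²) = -4 + √(C² + g²))
1/(r(-2687, -1564) + I(o(-19), -1856)) = 1/((-4 + √((-1564)² + (-2687)²)) + (20250 + 2250*(-1856))) = 1/((-4 + √(2446096 + 7219969)) + (20250 - 4176000)) = 1/((-4 + √9666065) - 4155750) = 1/(-4155754 + √9666065)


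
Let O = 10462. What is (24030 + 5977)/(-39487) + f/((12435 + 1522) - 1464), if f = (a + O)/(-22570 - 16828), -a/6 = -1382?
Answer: -7385081176848/9717735181609 ≈ -0.75996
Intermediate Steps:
a = 8292 (a = -6*(-1382) = 8292)
f = -9377/19699 (f = (8292 + 10462)/(-22570 - 16828) = 18754/(-39398) = 18754*(-1/39398) = -9377/19699 ≈ -0.47601)
(24030 + 5977)/(-39487) + f/((12435 + 1522) - 1464) = (24030 + 5977)/(-39487) - 9377/(19699*((12435 + 1522) - 1464)) = 30007*(-1/39487) - 9377/(19699*(13957 - 1464)) = -30007/39487 - 9377/19699/12493 = -30007/39487 - 9377/19699*1/12493 = -30007/39487 - 9377/246099607 = -7385081176848/9717735181609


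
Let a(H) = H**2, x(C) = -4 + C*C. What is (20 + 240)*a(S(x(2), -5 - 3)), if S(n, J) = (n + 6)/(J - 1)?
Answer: 1040/9 ≈ 115.56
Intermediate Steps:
x(C) = -4 + C**2
S(n, J) = (6 + n)/(-1 + J)
(20 + 240)*a(S(x(2), -5 - 3)) = (20 + 240)*((6 + (-4 + 2**2))/(-1 + (-5 - 3)))**2 = 260*((6 + (-4 + 4))/(-1 - 8))**2 = 260*((6 + 0)/(-9))**2 = 260*(-1/9*6)**2 = 260*(-2/3)**2 = 260*(4/9) = 1040/9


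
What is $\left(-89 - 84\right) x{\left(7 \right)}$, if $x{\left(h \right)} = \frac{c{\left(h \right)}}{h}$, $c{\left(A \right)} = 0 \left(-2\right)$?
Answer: $0$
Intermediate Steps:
$c{\left(A \right)} = 0$
$x{\left(h \right)} = 0$ ($x{\left(h \right)} = \frac{0}{h} = 0$)
$\left(-89 - 84\right) x{\left(7 \right)} = \left(-89 - 84\right) 0 = \left(-173\right) 0 = 0$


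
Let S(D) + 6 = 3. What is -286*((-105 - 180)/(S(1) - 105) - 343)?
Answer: 1752179/18 ≈ 97343.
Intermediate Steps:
S(D) = -3 (S(D) = -6 + 3 = -3)
-286*((-105 - 180)/(S(1) - 105) - 343) = -286*((-105 - 180)/(-3 - 105) - 343) = -286*(-285/(-108) - 343) = -286*(-285*(-1/108) - 343) = -286*(95/36 - 343) = -286*(-12253/36) = 1752179/18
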